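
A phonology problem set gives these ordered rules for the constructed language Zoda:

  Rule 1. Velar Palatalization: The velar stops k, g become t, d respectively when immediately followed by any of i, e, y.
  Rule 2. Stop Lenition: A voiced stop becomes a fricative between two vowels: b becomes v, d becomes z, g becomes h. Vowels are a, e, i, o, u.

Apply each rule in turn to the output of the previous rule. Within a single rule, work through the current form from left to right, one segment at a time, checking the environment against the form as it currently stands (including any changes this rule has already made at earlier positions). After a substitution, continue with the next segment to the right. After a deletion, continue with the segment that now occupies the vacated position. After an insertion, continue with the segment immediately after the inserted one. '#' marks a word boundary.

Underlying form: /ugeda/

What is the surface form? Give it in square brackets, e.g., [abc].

[uzeza]

Rule 1 Velar Palatalization: [ugeda] → [udeda]
Rule 2 Stop Lenition: [udeda] → [uzeza]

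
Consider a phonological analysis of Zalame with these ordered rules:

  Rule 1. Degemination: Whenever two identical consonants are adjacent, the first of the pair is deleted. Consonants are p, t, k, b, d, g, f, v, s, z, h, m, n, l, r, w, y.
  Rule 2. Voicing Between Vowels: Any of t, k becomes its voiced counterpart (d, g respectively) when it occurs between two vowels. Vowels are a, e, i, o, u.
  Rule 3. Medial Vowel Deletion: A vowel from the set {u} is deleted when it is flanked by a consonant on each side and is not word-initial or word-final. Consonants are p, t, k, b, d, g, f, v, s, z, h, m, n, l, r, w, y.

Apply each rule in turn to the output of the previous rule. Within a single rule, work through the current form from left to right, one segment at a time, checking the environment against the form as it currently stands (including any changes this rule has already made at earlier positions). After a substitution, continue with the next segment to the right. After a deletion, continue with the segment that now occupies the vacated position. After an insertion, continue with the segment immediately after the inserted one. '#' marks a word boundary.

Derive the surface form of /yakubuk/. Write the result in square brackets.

[yagbk]

Rule 1 Degemination: no change — [yakubuk]
Rule 2 Voicing Between Vowels: [yakubuk] → [yagubuk]
Rule 3 Medial Vowel Deletion: [yagubuk] → [yagbk]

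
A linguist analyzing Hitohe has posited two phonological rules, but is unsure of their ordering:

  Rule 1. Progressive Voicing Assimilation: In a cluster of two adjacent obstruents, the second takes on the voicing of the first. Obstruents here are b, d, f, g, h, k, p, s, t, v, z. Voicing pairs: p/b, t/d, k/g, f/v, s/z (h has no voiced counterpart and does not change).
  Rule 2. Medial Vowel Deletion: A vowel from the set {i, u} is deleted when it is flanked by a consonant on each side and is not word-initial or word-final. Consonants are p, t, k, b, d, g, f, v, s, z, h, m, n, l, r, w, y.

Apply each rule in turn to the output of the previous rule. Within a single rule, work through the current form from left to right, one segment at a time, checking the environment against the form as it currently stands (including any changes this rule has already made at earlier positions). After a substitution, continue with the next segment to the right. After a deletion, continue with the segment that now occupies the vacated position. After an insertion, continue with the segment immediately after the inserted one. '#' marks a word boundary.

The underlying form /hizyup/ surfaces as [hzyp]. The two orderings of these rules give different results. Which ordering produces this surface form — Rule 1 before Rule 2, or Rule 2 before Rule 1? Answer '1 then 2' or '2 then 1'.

Order 1 then 2:
  1 Progressive Voicing Assimilation: no change — [hizyup]
  2 Medial Vowel Deletion: [hizyup] → [hzyp]
  result: [hzyp]
Order 2 then 1:
  2 Medial Vowel Deletion: [hizyup] → [hzyp]
  1 Progressive Voicing Assimilation: [hzyp] → [hsyp]
  result: [hsyp]

1 then 2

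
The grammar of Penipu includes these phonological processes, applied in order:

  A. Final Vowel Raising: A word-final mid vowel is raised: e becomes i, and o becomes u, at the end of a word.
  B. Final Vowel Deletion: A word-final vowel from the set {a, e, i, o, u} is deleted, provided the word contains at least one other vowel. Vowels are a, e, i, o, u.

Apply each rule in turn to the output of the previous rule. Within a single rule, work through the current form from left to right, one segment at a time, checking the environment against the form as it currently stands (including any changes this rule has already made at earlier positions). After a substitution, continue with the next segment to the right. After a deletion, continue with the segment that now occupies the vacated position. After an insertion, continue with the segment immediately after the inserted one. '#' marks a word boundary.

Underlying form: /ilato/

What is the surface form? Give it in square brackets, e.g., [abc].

[ilat]

A Final Vowel Raising: [ilato] → [ilatu]
B Final Vowel Deletion: [ilatu] → [ilat]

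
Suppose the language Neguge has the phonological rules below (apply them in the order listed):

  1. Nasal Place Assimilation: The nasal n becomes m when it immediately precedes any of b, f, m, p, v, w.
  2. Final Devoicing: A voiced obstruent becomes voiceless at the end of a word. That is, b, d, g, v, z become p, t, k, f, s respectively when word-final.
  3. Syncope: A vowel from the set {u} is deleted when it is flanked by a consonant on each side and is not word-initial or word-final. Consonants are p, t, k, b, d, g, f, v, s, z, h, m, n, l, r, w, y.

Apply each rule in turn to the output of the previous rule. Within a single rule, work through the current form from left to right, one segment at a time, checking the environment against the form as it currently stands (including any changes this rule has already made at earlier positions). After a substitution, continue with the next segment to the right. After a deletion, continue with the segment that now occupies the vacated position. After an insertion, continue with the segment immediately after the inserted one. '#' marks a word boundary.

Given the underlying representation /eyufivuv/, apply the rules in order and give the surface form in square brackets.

1 Nasal Place Assimilation: no change — [eyufivuv]
2 Final Devoicing: [eyufivuv] → [eyufivuf]
3 Syncope: [eyufivuf] → [eyfivf]

[eyfivf]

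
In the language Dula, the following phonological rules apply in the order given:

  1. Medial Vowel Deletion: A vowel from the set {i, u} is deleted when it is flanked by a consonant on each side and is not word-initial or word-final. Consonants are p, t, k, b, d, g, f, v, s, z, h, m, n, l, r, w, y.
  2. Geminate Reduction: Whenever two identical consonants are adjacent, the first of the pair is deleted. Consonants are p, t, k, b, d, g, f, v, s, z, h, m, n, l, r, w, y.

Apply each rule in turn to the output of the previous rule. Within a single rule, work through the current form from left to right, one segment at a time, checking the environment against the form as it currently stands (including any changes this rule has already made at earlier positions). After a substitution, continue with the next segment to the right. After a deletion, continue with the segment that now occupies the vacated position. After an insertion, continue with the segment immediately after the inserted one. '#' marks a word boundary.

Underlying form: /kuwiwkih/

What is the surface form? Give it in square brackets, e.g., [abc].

[kwkh]

1 Medial Vowel Deletion: [kuwiwkih] → [kwwkh]
2 Geminate Reduction: [kwwkh] → [kwkh]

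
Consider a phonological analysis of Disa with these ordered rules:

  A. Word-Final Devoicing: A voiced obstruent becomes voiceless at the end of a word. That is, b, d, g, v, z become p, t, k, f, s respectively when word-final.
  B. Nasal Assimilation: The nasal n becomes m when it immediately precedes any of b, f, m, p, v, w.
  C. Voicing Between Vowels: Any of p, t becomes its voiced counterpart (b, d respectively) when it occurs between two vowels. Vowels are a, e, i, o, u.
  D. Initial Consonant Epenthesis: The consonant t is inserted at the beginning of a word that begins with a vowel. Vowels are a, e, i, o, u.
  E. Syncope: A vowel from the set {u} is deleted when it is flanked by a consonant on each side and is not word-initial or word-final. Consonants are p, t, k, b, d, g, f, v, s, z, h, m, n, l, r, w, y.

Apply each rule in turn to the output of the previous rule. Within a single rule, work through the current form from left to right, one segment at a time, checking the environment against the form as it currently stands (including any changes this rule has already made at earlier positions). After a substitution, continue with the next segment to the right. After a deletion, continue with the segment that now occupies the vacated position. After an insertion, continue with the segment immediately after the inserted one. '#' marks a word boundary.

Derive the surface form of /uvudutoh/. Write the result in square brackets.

A Word-Final Devoicing: no change — [uvudutoh]
B Nasal Assimilation: no change — [uvudutoh]
C Voicing Between Vowels: [uvudutoh] → [uvududoh]
D Initial Consonant Epenthesis: [uvududoh] → [tuvududoh]
E Syncope: [tuvududoh] → [tvddoh]

[tvddoh]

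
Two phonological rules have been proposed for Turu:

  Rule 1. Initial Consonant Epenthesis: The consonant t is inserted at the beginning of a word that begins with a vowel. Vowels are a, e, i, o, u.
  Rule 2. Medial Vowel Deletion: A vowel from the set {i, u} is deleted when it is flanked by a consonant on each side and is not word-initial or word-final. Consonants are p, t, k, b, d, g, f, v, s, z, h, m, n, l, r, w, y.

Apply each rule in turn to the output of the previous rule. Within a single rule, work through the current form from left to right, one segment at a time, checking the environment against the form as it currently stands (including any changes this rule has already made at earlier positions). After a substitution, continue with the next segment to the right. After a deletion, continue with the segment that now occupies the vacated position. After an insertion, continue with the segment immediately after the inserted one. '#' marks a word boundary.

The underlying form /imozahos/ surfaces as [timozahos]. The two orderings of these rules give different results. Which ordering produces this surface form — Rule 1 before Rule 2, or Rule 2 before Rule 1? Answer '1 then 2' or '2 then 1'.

Order 1 then 2:
  1 Initial Consonant Epenthesis: [imozahos] → [timozahos]
  2 Medial Vowel Deletion: [timozahos] → [tmozahos]
  result: [tmozahos]
Order 2 then 1:
  2 Medial Vowel Deletion: no change — [imozahos]
  1 Initial Consonant Epenthesis: [imozahos] → [timozahos]
  result: [timozahos]

2 then 1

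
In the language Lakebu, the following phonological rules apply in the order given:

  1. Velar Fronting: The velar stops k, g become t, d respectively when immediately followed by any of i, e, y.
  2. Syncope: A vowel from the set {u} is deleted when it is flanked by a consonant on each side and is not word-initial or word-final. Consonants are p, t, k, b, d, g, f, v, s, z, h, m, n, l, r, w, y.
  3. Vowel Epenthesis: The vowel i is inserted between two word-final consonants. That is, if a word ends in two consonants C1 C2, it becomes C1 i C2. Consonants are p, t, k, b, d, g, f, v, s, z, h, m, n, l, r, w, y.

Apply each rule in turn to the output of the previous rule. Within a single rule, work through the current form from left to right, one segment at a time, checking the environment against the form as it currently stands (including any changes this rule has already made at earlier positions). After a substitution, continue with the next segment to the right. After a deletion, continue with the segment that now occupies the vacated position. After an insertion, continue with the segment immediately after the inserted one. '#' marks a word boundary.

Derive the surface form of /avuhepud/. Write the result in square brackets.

[avhepid]

1 Velar Fronting: no change — [avuhepud]
2 Syncope: [avuhepud] → [avhepd]
3 Vowel Epenthesis: [avhepd] → [avhepid]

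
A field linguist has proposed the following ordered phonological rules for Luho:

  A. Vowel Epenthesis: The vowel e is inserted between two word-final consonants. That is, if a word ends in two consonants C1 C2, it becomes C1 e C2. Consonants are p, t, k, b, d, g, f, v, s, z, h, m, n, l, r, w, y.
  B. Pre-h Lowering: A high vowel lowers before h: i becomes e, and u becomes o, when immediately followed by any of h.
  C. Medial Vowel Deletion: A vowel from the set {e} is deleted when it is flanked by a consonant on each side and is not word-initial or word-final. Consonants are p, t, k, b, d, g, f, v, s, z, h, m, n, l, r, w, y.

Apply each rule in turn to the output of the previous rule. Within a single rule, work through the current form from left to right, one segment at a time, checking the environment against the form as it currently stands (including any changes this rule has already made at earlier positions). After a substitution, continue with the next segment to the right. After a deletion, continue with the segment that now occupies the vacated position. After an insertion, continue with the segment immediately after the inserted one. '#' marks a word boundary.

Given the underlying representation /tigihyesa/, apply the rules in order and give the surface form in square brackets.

[tighysa]

A Vowel Epenthesis: no change — [tigihyesa]
B Pre-h Lowering: [tigihyesa] → [tigehyesa]
C Medial Vowel Deletion: [tigehyesa] → [tighysa]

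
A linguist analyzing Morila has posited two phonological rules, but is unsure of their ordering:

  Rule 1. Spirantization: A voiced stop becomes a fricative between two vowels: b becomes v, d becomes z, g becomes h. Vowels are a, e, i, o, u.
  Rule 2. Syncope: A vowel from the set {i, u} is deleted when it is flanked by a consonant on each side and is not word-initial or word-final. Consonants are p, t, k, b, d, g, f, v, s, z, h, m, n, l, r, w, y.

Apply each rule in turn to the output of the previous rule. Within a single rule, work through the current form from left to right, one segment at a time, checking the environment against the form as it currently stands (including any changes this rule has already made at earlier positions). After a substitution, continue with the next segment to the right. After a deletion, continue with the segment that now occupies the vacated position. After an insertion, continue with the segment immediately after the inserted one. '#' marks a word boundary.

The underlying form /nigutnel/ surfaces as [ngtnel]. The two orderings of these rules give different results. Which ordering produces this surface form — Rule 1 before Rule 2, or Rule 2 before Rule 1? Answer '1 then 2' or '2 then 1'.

2 then 1

Order 1 then 2:
  1 Spirantization: [nigutnel] → [nihutnel]
  2 Syncope: [nihutnel] → [nhtnel]
  result: [nhtnel]
Order 2 then 1:
  2 Syncope: [nigutnel] → [ngtnel]
  1 Spirantization: no change — [ngtnel]
  result: [ngtnel]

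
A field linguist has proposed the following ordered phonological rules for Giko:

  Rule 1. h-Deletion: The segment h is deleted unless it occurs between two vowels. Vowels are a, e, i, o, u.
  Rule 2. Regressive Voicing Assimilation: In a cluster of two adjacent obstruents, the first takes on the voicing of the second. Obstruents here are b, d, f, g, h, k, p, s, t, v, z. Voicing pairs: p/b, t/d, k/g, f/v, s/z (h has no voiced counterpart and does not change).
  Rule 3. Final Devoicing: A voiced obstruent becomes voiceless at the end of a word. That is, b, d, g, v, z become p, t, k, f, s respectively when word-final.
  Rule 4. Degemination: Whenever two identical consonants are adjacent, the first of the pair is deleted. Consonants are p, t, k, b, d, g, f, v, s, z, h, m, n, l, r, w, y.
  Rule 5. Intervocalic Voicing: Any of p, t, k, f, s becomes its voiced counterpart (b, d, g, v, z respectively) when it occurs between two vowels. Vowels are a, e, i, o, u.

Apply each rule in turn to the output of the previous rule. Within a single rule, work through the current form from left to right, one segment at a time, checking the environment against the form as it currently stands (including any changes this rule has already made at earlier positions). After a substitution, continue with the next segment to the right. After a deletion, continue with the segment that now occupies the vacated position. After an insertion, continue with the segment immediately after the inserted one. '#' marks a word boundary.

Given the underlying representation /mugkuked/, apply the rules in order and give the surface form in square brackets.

[muguget]

Rule 1 h-Deletion: no change — [mugkuked]
Rule 2 Regressive Voicing Assimilation: [mugkuked] → [mukkuked]
Rule 3 Final Devoicing: [mukkuked] → [mukkuket]
Rule 4 Degemination: [mukkuket] → [mukuket]
Rule 5 Intervocalic Voicing: [mukuket] → [muguget]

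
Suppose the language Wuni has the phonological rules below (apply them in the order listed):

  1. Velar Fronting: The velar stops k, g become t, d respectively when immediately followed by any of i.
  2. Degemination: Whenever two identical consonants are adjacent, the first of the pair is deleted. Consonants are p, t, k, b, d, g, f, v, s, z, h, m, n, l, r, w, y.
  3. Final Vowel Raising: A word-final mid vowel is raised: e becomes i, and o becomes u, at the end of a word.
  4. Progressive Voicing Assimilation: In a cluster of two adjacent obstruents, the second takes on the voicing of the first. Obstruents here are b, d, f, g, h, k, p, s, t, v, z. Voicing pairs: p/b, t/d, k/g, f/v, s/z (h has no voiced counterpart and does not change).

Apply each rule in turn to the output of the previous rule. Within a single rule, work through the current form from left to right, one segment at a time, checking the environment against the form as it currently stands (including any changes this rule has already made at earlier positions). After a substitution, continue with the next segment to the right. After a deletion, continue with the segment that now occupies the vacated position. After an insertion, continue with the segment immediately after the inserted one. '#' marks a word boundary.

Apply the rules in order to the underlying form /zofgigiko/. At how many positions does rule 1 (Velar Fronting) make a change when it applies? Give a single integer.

1 Velar Fronting: [zofgigiko] → [zofdidiko]
2 Degemination: no change — [zofdidiko]
3 Final Vowel Raising: [zofdidiko] → [zofdidiku]
4 Progressive Voicing Assimilation: [zofdidiku] → [zoftidiku]
Rule 1 changed 2 position(s).

2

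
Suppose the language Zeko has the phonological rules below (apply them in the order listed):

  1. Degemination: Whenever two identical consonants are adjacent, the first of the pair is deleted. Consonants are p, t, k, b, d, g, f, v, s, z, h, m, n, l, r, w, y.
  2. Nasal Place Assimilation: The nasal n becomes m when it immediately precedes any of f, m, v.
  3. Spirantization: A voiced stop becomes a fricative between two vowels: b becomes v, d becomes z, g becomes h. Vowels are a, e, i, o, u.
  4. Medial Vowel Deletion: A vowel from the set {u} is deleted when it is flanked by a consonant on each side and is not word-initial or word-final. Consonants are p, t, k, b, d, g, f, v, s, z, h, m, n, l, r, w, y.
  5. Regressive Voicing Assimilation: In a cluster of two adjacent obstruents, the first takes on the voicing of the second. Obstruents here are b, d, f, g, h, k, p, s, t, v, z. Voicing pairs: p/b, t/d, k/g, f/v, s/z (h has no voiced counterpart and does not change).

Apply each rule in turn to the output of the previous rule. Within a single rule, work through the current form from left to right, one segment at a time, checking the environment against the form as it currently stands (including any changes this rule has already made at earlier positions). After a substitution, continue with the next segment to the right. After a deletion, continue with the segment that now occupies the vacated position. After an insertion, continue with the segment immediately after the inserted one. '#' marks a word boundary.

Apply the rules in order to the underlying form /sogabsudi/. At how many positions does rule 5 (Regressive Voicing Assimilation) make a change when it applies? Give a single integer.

1 Degemination: no change — [sogabsudi]
2 Nasal Place Assimilation: no change — [sogabsudi]
3 Spirantization: [sogabsudi] → [sohabsuzi]
4 Medial Vowel Deletion: [sohabsuzi] → [sohabszi]
5 Regressive Voicing Assimilation: [sohabszi] → [sohapzzi]
Rule 5 changed 2 position(s).

2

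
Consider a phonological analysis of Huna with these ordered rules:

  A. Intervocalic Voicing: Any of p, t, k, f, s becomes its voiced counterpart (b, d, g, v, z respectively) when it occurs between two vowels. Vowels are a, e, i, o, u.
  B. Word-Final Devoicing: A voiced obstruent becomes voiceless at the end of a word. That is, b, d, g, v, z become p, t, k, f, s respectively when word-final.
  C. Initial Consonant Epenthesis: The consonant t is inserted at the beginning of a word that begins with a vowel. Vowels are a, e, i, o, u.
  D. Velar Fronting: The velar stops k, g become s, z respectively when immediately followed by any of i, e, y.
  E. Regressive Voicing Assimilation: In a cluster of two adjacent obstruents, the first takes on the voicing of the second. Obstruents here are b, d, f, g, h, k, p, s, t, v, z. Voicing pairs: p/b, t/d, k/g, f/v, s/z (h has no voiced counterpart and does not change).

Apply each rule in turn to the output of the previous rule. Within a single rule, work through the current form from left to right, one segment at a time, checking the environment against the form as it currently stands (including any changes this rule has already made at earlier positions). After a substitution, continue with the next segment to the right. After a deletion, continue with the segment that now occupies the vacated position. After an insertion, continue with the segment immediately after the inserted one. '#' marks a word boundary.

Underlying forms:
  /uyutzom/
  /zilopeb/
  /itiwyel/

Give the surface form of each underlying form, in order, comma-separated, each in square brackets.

[tuyudzom], [zilobep], [tidiwyel]

/uyutzom/:
  A Intervocalic Voicing: no change — [uyutzom]
  B Word-Final Devoicing: no change — [uyutzom]
  C Initial Consonant Epenthesis: [uyutzom] → [tuyutzom]
  D Velar Fronting: no change — [tuyutzom]
  E Regressive Voicing Assimilation: [tuyutzom] → [tuyudzom]
/zilopeb/:
  A Intervocalic Voicing: [zilopeb] → [zilobeb]
  B Word-Final Devoicing: [zilobeb] → [zilobep]
  C Initial Consonant Epenthesis: no change — [zilobep]
  D Velar Fronting: no change — [zilobep]
  E Regressive Voicing Assimilation: no change — [zilobep]
/itiwyel/:
  A Intervocalic Voicing: [itiwyel] → [idiwyel]
  B Word-Final Devoicing: no change — [idiwyel]
  C Initial Consonant Epenthesis: [idiwyel] → [tidiwyel]
  D Velar Fronting: no change — [tidiwyel]
  E Regressive Voicing Assimilation: no change — [tidiwyel]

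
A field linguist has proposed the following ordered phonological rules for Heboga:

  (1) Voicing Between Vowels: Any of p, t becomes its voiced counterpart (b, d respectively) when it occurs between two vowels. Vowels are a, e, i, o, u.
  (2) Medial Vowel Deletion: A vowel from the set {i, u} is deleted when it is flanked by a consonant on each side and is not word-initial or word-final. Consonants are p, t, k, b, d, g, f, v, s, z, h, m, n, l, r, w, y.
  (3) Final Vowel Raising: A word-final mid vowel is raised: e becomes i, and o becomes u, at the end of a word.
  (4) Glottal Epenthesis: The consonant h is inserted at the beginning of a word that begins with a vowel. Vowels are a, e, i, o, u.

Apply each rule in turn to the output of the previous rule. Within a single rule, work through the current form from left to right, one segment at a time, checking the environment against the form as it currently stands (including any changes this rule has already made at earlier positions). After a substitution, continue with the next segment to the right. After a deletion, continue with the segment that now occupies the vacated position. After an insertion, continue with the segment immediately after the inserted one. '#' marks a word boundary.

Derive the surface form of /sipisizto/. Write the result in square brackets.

[sbsztu]

(1) Voicing Between Vowels: [sipisizto] → [sibisizto]
(2) Medial Vowel Deletion: [sibisizto] → [sbszto]
(3) Final Vowel Raising: [sbszto] → [sbsztu]
(4) Glottal Epenthesis: no change — [sbsztu]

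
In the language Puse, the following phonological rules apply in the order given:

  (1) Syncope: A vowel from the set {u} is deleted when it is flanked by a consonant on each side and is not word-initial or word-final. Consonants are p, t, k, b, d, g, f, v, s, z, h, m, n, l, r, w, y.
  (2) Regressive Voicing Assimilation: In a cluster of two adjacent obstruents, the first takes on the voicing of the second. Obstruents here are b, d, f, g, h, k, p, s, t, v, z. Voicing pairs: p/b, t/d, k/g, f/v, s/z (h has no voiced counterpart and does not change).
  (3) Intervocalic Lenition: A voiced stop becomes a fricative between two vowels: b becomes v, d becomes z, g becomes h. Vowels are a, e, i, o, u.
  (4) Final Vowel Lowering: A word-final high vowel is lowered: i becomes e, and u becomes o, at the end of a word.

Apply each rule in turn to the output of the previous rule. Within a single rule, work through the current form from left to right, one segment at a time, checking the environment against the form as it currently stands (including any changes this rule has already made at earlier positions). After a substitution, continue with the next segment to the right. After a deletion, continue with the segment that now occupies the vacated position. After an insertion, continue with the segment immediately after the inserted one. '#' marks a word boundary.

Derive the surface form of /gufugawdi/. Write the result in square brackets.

(1) Syncope: [gufugawdi] → [gfgawdi]
(2) Regressive Voicing Assimilation: [gfgawdi] → [kvgawdi]
(3) Intervocalic Lenition: no change — [kvgawdi]
(4) Final Vowel Lowering: [kvgawdi] → [kvgawde]

[kvgawde]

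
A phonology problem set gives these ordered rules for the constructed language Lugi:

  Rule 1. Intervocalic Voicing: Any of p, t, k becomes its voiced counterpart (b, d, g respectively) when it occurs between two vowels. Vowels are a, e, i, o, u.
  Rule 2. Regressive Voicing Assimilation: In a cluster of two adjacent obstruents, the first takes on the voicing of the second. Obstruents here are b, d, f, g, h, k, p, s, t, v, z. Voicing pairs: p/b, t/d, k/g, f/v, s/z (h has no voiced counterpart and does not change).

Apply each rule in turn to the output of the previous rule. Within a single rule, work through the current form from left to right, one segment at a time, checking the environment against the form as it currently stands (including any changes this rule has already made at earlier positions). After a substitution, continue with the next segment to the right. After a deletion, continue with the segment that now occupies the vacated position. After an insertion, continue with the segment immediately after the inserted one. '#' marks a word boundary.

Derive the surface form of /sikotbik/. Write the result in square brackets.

[sigodbik]

Rule 1 Intervocalic Voicing: [sikotbik] → [sigotbik]
Rule 2 Regressive Voicing Assimilation: [sigotbik] → [sigodbik]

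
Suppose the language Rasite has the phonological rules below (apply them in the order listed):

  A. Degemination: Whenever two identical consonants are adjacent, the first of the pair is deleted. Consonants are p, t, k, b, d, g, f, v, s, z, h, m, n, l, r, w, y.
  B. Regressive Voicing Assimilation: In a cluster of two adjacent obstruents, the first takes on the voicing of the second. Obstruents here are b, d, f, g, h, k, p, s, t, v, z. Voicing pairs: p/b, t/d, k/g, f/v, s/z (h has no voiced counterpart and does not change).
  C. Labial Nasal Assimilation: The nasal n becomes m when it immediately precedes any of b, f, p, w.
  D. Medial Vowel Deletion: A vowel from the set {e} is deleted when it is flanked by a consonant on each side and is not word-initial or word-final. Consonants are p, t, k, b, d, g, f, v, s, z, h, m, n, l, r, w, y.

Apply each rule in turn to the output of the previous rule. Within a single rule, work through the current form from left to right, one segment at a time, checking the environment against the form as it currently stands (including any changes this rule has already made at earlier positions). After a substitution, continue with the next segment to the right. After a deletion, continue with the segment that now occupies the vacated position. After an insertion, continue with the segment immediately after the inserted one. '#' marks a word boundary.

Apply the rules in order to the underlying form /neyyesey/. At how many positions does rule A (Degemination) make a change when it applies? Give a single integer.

1

A Degemination: [neyyesey] → [neyesey]
B Regressive Voicing Assimilation: no change — [neyesey]
C Labial Nasal Assimilation: no change — [neyesey]
D Medial Vowel Deletion: [neyesey] → [nysy]
Rule A changed 1 position(s).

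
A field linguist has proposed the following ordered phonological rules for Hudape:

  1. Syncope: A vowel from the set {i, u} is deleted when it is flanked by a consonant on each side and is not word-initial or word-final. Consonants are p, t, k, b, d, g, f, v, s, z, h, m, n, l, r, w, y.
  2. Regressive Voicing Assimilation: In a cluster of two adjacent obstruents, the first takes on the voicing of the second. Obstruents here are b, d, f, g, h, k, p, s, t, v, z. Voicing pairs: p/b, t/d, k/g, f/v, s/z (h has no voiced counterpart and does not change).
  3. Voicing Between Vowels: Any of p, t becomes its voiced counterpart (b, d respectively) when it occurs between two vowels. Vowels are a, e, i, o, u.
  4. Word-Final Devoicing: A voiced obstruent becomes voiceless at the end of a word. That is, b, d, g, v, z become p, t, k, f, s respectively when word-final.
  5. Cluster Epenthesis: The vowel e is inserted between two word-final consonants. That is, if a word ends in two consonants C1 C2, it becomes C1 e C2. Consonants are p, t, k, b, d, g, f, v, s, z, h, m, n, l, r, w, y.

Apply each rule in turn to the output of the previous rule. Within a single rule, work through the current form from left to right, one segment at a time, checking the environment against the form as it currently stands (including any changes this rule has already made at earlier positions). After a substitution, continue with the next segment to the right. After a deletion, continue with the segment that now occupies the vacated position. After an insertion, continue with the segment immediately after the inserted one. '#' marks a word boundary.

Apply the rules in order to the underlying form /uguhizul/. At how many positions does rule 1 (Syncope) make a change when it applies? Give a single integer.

1 Syncope: [uguhizul] → [ughzl]
2 Regressive Voicing Assimilation: [ughzl] → [ukhzl]
3 Voicing Between Vowels: no change — [ukhzl]
4 Word-Final Devoicing: no change — [ukhzl]
5 Cluster Epenthesis: [ukhzl] → [ukhzel]
Rule 1 changed 3 position(s).

3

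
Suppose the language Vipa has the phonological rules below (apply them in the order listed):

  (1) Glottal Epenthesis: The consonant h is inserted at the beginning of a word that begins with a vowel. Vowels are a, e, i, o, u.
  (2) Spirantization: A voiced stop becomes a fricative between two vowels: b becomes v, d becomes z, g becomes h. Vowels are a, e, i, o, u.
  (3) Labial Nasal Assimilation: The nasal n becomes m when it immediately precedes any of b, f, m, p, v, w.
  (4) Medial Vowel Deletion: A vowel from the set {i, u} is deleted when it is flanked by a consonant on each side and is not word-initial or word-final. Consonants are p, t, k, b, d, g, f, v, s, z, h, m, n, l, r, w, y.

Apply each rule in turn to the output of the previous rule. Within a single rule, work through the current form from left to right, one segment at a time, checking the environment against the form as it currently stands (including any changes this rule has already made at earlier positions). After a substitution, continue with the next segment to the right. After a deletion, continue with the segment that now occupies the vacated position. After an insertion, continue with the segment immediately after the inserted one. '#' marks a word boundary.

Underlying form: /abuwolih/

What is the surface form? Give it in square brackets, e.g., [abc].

[havwolh]

(1) Glottal Epenthesis: [abuwolih] → [habuwolih]
(2) Spirantization: [habuwolih] → [havuwolih]
(3) Labial Nasal Assimilation: no change — [havuwolih]
(4) Medial Vowel Deletion: [havuwolih] → [havwolh]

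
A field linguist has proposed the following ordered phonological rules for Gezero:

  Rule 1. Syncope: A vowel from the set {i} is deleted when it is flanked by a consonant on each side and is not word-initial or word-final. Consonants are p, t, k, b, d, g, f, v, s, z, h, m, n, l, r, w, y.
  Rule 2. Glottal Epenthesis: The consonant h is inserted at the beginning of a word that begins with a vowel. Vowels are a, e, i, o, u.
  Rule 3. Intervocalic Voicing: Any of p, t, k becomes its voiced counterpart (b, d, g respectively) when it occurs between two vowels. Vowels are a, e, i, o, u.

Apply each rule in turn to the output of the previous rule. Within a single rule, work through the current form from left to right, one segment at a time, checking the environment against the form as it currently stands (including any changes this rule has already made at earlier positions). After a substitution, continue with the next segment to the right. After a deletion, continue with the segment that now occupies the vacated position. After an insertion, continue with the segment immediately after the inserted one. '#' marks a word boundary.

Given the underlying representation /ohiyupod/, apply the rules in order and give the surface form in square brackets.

[hohyubod]

Rule 1 Syncope: [ohiyupod] → [ohyupod]
Rule 2 Glottal Epenthesis: [ohyupod] → [hohyupod]
Rule 3 Intervocalic Voicing: [hohyupod] → [hohyubod]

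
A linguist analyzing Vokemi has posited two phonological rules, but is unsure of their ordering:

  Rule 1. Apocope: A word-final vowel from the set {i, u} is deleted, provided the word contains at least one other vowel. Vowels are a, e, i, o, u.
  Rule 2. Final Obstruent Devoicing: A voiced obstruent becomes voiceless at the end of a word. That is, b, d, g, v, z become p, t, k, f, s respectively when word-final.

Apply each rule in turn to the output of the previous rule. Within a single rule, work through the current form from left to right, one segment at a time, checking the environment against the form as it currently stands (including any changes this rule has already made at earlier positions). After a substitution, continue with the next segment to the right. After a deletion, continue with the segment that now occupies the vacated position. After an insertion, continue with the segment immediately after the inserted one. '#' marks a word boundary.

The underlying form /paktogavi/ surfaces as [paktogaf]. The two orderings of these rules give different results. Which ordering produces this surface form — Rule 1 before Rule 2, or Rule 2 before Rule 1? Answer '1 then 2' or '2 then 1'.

1 then 2

Order 1 then 2:
  1 Apocope: [paktogavi] → [paktogav]
  2 Final Obstruent Devoicing: [paktogav] → [paktogaf]
  result: [paktogaf]
Order 2 then 1:
  2 Final Obstruent Devoicing: no change — [paktogavi]
  1 Apocope: [paktogavi] → [paktogav]
  result: [paktogav]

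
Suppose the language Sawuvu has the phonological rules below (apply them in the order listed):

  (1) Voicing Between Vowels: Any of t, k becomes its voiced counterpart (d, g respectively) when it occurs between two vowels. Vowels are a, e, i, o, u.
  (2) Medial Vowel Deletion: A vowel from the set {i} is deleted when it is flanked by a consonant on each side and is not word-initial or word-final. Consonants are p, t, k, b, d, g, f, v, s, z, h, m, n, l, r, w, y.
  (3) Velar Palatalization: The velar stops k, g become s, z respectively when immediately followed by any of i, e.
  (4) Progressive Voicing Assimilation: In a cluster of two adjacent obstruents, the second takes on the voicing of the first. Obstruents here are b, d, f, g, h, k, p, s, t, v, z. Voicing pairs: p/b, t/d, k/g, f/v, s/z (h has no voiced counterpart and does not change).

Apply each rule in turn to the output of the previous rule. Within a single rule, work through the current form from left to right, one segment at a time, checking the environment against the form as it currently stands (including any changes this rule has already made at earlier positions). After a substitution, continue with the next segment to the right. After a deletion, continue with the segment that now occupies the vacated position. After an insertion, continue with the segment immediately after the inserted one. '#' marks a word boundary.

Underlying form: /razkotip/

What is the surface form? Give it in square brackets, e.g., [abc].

[razgodb]

(1) Voicing Between Vowels: [razkotip] → [razkodip]
(2) Medial Vowel Deletion: [razkodip] → [razkodp]
(3) Velar Palatalization: no change — [razkodp]
(4) Progressive Voicing Assimilation: [razkodp] → [razgodb]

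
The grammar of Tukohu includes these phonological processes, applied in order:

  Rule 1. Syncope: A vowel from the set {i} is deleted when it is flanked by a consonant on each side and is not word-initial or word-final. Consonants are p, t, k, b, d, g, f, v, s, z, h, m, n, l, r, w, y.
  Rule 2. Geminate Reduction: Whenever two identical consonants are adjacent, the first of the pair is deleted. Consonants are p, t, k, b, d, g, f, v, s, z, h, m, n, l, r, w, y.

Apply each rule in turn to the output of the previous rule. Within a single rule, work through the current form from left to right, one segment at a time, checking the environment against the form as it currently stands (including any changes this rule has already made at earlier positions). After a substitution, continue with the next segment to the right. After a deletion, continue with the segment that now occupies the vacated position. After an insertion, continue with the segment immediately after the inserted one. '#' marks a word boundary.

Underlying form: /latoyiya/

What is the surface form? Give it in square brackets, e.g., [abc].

[latoya]

Rule 1 Syncope: [latoyiya] → [latoyya]
Rule 2 Geminate Reduction: [latoyya] → [latoya]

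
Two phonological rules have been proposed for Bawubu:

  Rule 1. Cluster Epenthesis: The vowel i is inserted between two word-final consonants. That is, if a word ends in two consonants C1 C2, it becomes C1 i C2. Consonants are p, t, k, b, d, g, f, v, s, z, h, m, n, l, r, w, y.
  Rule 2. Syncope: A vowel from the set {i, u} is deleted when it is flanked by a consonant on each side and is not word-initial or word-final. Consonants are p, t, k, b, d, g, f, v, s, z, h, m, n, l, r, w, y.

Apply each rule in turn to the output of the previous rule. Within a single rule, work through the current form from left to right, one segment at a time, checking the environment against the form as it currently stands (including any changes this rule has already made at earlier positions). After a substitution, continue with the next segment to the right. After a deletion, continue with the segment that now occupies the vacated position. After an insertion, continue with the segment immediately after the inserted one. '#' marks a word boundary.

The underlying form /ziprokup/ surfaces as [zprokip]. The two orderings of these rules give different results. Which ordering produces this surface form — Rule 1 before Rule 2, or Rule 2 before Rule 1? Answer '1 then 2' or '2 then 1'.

2 then 1

Order 1 then 2:
  1 Cluster Epenthesis: no change — [ziprokup]
  2 Syncope: [ziprokup] → [zprokp]
  result: [zprokp]
Order 2 then 1:
  2 Syncope: [ziprokup] → [zprokp]
  1 Cluster Epenthesis: [zprokp] → [zprokip]
  result: [zprokip]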